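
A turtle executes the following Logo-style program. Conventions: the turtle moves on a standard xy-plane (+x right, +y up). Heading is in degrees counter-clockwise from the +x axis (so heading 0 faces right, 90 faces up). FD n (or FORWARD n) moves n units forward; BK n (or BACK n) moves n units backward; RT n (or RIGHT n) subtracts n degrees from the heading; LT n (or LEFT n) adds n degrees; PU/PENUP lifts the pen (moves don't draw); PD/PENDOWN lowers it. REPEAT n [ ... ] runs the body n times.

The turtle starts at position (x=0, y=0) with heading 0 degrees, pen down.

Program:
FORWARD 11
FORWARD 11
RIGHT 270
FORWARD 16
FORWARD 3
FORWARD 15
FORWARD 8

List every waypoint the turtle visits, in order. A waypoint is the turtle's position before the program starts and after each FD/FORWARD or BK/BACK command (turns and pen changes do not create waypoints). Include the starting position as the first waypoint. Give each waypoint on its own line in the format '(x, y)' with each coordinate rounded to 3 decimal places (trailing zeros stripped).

Answer: (0, 0)
(11, 0)
(22, 0)
(22, 16)
(22, 19)
(22, 34)
(22, 42)

Derivation:
Executing turtle program step by step:
Start: pos=(0,0), heading=0, pen down
FD 11: (0,0) -> (11,0) [heading=0, draw]
FD 11: (11,0) -> (22,0) [heading=0, draw]
RT 270: heading 0 -> 90
FD 16: (22,0) -> (22,16) [heading=90, draw]
FD 3: (22,16) -> (22,19) [heading=90, draw]
FD 15: (22,19) -> (22,34) [heading=90, draw]
FD 8: (22,34) -> (22,42) [heading=90, draw]
Final: pos=(22,42), heading=90, 6 segment(s) drawn
Waypoints (7 total):
(0, 0)
(11, 0)
(22, 0)
(22, 16)
(22, 19)
(22, 34)
(22, 42)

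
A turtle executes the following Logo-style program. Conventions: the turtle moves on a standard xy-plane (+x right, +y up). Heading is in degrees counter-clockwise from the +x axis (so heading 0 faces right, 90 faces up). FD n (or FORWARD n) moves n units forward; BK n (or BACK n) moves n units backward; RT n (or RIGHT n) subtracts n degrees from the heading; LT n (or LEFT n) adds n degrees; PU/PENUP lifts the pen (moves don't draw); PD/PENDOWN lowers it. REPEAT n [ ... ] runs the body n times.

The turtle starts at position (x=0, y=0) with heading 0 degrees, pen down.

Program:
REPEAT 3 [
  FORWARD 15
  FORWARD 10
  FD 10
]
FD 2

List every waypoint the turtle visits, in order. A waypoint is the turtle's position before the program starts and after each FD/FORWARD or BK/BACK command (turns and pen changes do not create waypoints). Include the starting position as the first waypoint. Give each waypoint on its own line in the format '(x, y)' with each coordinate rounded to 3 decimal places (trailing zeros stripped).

Answer: (0, 0)
(15, 0)
(25, 0)
(35, 0)
(50, 0)
(60, 0)
(70, 0)
(85, 0)
(95, 0)
(105, 0)
(107, 0)

Derivation:
Executing turtle program step by step:
Start: pos=(0,0), heading=0, pen down
REPEAT 3 [
  -- iteration 1/3 --
  FD 15: (0,0) -> (15,0) [heading=0, draw]
  FD 10: (15,0) -> (25,0) [heading=0, draw]
  FD 10: (25,0) -> (35,0) [heading=0, draw]
  -- iteration 2/3 --
  FD 15: (35,0) -> (50,0) [heading=0, draw]
  FD 10: (50,0) -> (60,0) [heading=0, draw]
  FD 10: (60,0) -> (70,0) [heading=0, draw]
  -- iteration 3/3 --
  FD 15: (70,0) -> (85,0) [heading=0, draw]
  FD 10: (85,0) -> (95,0) [heading=0, draw]
  FD 10: (95,0) -> (105,0) [heading=0, draw]
]
FD 2: (105,0) -> (107,0) [heading=0, draw]
Final: pos=(107,0), heading=0, 10 segment(s) drawn
Waypoints (11 total):
(0, 0)
(15, 0)
(25, 0)
(35, 0)
(50, 0)
(60, 0)
(70, 0)
(85, 0)
(95, 0)
(105, 0)
(107, 0)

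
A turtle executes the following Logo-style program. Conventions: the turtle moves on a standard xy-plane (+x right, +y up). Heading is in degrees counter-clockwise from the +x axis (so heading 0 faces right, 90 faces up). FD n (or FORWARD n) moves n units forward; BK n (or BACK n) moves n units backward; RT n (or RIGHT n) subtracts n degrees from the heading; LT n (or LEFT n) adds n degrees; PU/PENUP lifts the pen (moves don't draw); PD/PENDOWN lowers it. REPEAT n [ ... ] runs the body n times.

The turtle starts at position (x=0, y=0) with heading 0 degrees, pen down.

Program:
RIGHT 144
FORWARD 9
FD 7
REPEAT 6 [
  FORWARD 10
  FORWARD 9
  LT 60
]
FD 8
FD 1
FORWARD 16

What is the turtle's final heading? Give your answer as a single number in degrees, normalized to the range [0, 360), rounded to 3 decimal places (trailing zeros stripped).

Answer: 216

Derivation:
Executing turtle program step by step:
Start: pos=(0,0), heading=0, pen down
RT 144: heading 0 -> 216
FD 9: (0,0) -> (-7.281,-5.29) [heading=216, draw]
FD 7: (-7.281,-5.29) -> (-12.944,-9.405) [heading=216, draw]
REPEAT 6 [
  -- iteration 1/6 --
  FD 10: (-12.944,-9.405) -> (-21.034,-15.282) [heading=216, draw]
  FD 9: (-21.034,-15.282) -> (-28.316,-20.572) [heading=216, draw]
  LT 60: heading 216 -> 276
  -- iteration 2/6 --
  FD 10: (-28.316,-20.572) -> (-27.27,-30.518) [heading=276, draw]
  FD 9: (-27.27,-30.518) -> (-26.33,-39.468) [heading=276, draw]
  LT 60: heading 276 -> 336
  -- iteration 3/6 --
  FD 10: (-26.33,-39.468) -> (-17.194,-43.536) [heading=336, draw]
  FD 9: (-17.194,-43.536) -> (-8.972,-47.196) [heading=336, draw]
  LT 60: heading 336 -> 36
  -- iteration 4/6 --
  FD 10: (-8.972,-47.196) -> (-0.882,-41.319) [heading=36, draw]
  FD 9: (-0.882,-41.319) -> (6.399,-36.028) [heading=36, draw]
  LT 60: heading 36 -> 96
  -- iteration 5/6 --
  FD 10: (6.399,-36.028) -> (5.354,-26.083) [heading=96, draw]
  FD 9: (5.354,-26.083) -> (4.413,-17.133) [heading=96, draw]
  LT 60: heading 96 -> 156
  -- iteration 6/6 --
  FD 10: (4.413,-17.133) -> (-4.722,-13.065) [heading=156, draw]
  FD 9: (-4.722,-13.065) -> (-12.944,-9.405) [heading=156, draw]
  LT 60: heading 156 -> 216
]
FD 8: (-12.944,-9.405) -> (-19.416,-14.107) [heading=216, draw]
FD 1: (-19.416,-14.107) -> (-20.225,-14.695) [heading=216, draw]
FD 16: (-20.225,-14.695) -> (-33.17,-24.099) [heading=216, draw]
Final: pos=(-33.17,-24.099), heading=216, 17 segment(s) drawn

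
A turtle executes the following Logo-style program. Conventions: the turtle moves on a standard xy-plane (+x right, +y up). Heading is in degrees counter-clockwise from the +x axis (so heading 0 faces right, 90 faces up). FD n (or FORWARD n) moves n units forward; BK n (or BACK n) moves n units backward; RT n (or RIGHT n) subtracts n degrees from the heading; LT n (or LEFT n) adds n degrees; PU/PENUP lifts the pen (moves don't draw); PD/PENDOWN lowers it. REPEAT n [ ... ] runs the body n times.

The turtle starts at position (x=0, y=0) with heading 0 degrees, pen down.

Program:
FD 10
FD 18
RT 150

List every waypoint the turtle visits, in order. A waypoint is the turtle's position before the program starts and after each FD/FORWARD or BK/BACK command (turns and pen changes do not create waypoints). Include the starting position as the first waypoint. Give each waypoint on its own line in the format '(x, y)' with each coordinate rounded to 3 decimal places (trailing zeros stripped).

Executing turtle program step by step:
Start: pos=(0,0), heading=0, pen down
FD 10: (0,0) -> (10,0) [heading=0, draw]
FD 18: (10,0) -> (28,0) [heading=0, draw]
RT 150: heading 0 -> 210
Final: pos=(28,0), heading=210, 2 segment(s) drawn
Waypoints (3 total):
(0, 0)
(10, 0)
(28, 0)

Answer: (0, 0)
(10, 0)
(28, 0)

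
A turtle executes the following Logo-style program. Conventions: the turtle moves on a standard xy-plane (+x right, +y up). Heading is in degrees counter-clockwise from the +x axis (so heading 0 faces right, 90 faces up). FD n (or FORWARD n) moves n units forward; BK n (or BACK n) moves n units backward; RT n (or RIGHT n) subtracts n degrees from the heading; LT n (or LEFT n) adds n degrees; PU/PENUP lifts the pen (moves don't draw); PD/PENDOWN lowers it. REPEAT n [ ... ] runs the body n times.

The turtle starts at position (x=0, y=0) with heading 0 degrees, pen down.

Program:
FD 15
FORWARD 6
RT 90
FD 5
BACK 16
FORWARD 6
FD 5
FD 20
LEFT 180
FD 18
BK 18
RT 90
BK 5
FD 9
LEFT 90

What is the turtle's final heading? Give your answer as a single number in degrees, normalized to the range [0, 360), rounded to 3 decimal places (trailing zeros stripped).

Executing turtle program step by step:
Start: pos=(0,0), heading=0, pen down
FD 15: (0,0) -> (15,0) [heading=0, draw]
FD 6: (15,0) -> (21,0) [heading=0, draw]
RT 90: heading 0 -> 270
FD 5: (21,0) -> (21,-5) [heading=270, draw]
BK 16: (21,-5) -> (21,11) [heading=270, draw]
FD 6: (21,11) -> (21,5) [heading=270, draw]
FD 5: (21,5) -> (21,0) [heading=270, draw]
FD 20: (21,0) -> (21,-20) [heading=270, draw]
LT 180: heading 270 -> 90
FD 18: (21,-20) -> (21,-2) [heading=90, draw]
BK 18: (21,-2) -> (21,-20) [heading=90, draw]
RT 90: heading 90 -> 0
BK 5: (21,-20) -> (16,-20) [heading=0, draw]
FD 9: (16,-20) -> (25,-20) [heading=0, draw]
LT 90: heading 0 -> 90
Final: pos=(25,-20), heading=90, 11 segment(s) drawn

Answer: 90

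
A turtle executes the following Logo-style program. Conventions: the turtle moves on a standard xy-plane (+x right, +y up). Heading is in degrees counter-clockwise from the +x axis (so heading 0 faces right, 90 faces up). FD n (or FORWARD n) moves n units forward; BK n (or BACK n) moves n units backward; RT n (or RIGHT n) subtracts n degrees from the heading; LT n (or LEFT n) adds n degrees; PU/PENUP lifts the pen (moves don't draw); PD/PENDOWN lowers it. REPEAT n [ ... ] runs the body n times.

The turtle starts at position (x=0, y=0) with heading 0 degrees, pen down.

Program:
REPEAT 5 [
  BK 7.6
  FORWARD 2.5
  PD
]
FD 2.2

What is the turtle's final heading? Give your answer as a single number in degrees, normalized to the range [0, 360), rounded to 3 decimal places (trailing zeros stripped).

Executing turtle program step by step:
Start: pos=(0,0), heading=0, pen down
REPEAT 5 [
  -- iteration 1/5 --
  BK 7.6: (0,0) -> (-7.6,0) [heading=0, draw]
  FD 2.5: (-7.6,0) -> (-5.1,0) [heading=0, draw]
  PD: pen down
  -- iteration 2/5 --
  BK 7.6: (-5.1,0) -> (-12.7,0) [heading=0, draw]
  FD 2.5: (-12.7,0) -> (-10.2,0) [heading=0, draw]
  PD: pen down
  -- iteration 3/5 --
  BK 7.6: (-10.2,0) -> (-17.8,0) [heading=0, draw]
  FD 2.5: (-17.8,0) -> (-15.3,0) [heading=0, draw]
  PD: pen down
  -- iteration 4/5 --
  BK 7.6: (-15.3,0) -> (-22.9,0) [heading=0, draw]
  FD 2.5: (-22.9,0) -> (-20.4,0) [heading=0, draw]
  PD: pen down
  -- iteration 5/5 --
  BK 7.6: (-20.4,0) -> (-28,0) [heading=0, draw]
  FD 2.5: (-28,0) -> (-25.5,0) [heading=0, draw]
  PD: pen down
]
FD 2.2: (-25.5,0) -> (-23.3,0) [heading=0, draw]
Final: pos=(-23.3,0), heading=0, 11 segment(s) drawn

Answer: 0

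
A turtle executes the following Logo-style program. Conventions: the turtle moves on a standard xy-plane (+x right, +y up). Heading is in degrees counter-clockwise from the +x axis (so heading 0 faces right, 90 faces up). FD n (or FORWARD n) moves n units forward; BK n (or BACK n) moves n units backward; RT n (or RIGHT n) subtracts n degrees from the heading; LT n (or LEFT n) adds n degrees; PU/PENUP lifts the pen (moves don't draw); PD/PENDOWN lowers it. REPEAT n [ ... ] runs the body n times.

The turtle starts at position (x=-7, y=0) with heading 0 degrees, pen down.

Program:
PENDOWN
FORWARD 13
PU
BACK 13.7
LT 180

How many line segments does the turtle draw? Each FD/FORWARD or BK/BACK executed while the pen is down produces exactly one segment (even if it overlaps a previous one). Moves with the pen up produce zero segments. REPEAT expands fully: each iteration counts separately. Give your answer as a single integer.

Answer: 1

Derivation:
Executing turtle program step by step:
Start: pos=(-7,0), heading=0, pen down
PD: pen down
FD 13: (-7,0) -> (6,0) [heading=0, draw]
PU: pen up
BK 13.7: (6,0) -> (-7.7,0) [heading=0, move]
LT 180: heading 0 -> 180
Final: pos=(-7.7,0), heading=180, 1 segment(s) drawn
Segments drawn: 1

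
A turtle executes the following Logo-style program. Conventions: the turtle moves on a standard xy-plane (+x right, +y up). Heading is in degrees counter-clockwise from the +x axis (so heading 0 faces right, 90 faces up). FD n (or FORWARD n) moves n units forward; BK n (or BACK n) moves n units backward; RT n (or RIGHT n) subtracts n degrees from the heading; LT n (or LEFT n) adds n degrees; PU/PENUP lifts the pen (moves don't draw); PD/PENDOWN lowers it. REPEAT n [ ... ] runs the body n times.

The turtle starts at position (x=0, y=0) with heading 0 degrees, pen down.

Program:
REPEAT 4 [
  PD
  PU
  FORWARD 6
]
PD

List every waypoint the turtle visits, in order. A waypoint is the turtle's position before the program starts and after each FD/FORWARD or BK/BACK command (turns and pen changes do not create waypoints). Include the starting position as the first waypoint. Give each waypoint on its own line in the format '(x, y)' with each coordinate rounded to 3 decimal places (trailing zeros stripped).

Executing turtle program step by step:
Start: pos=(0,0), heading=0, pen down
REPEAT 4 [
  -- iteration 1/4 --
  PD: pen down
  PU: pen up
  FD 6: (0,0) -> (6,0) [heading=0, move]
  -- iteration 2/4 --
  PD: pen down
  PU: pen up
  FD 6: (6,0) -> (12,0) [heading=0, move]
  -- iteration 3/4 --
  PD: pen down
  PU: pen up
  FD 6: (12,0) -> (18,0) [heading=0, move]
  -- iteration 4/4 --
  PD: pen down
  PU: pen up
  FD 6: (18,0) -> (24,0) [heading=0, move]
]
PD: pen down
Final: pos=(24,0), heading=0, 0 segment(s) drawn
Waypoints (5 total):
(0, 0)
(6, 0)
(12, 0)
(18, 0)
(24, 0)

Answer: (0, 0)
(6, 0)
(12, 0)
(18, 0)
(24, 0)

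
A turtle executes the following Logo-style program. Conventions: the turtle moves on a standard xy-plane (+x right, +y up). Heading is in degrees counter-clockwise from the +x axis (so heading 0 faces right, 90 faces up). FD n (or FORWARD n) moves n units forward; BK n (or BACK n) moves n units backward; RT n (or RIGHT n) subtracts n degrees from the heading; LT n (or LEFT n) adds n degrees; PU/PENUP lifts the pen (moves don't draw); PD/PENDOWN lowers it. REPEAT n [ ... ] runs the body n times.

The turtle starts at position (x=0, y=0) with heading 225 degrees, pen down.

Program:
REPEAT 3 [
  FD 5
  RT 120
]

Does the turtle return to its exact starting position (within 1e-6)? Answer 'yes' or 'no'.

Executing turtle program step by step:
Start: pos=(0,0), heading=225, pen down
REPEAT 3 [
  -- iteration 1/3 --
  FD 5: (0,0) -> (-3.536,-3.536) [heading=225, draw]
  RT 120: heading 225 -> 105
  -- iteration 2/3 --
  FD 5: (-3.536,-3.536) -> (-4.83,1.294) [heading=105, draw]
  RT 120: heading 105 -> 345
  -- iteration 3/3 --
  FD 5: (-4.83,1.294) -> (0,0) [heading=345, draw]
  RT 120: heading 345 -> 225
]
Final: pos=(0,0), heading=225, 3 segment(s) drawn

Start position: (0, 0)
Final position: (0, 0)
Distance = 0; < 1e-6 -> CLOSED

Answer: yes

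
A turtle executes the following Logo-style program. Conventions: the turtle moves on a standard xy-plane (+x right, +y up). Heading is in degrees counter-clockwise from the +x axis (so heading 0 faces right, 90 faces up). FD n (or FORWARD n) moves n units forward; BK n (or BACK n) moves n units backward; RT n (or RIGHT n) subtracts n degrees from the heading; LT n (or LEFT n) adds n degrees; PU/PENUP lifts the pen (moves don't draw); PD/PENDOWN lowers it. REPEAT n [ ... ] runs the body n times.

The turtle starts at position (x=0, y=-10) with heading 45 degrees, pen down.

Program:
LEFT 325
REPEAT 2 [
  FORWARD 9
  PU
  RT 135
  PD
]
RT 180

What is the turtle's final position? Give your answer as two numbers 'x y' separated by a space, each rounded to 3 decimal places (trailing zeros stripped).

Answer: 3.701 -15.81

Derivation:
Executing turtle program step by step:
Start: pos=(0,-10), heading=45, pen down
LT 325: heading 45 -> 10
REPEAT 2 [
  -- iteration 1/2 --
  FD 9: (0,-10) -> (8.863,-8.437) [heading=10, draw]
  PU: pen up
  RT 135: heading 10 -> 235
  PD: pen down
  -- iteration 2/2 --
  FD 9: (8.863,-8.437) -> (3.701,-15.81) [heading=235, draw]
  PU: pen up
  RT 135: heading 235 -> 100
  PD: pen down
]
RT 180: heading 100 -> 280
Final: pos=(3.701,-15.81), heading=280, 2 segment(s) drawn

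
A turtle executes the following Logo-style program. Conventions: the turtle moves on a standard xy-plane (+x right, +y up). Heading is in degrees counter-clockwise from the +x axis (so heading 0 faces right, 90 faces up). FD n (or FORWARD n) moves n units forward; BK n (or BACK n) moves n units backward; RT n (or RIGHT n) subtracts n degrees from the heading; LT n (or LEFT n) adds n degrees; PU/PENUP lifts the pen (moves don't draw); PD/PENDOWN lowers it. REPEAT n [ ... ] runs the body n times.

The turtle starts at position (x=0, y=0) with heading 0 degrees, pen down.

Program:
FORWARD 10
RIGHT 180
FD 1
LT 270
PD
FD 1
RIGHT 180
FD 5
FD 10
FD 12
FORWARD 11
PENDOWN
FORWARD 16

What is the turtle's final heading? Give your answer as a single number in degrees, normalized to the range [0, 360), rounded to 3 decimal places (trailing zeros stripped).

Executing turtle program step by step:
Start: pos=(0,0), heading=0, pen down
FD 10: (0,0) -> (10,0) [heading=0, draw]
RT 180: heading 0 -> 180
FD 1: (10,0) -> (9,0) [heading=180, draw]
LT 270: heading 180 -> 90
PD: pen down
FD 1: (9,0) -> (9,1) [heading=90, draw]
RT 180: heading 90 -> 270
FD 5: (9,1) -> (9,-4) [heading=270, draw]
FD 10: (9,-4) -> (9,-14) [heading=270, draw]
FD 12: (9,-14) -> (9,-26) [heading=270, draw]
FD 11: (9,-26) -> (9,-37) [heading=270, draw]
PD: pen down
FD 16: (9,-37) -> (9,-53) [heading=270, draw]
Final: pos=(9,-53), heading=270, 8 segment(s) drawn

Answer: 270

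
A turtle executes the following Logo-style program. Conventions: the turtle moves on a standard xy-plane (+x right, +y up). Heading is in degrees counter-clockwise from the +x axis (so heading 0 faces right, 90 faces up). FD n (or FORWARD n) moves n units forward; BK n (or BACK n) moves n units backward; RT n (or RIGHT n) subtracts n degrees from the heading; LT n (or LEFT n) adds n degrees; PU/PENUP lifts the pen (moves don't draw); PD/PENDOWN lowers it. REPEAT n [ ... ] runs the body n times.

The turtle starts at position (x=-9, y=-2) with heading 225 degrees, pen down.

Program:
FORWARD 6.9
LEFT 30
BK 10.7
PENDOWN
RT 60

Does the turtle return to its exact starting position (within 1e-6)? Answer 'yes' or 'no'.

Executing turtle program step by step:
Start: pos=(-9,-2), heading=225, pen down
FD 6.9: (-9,-2) -> (-13.879,-6.879) [heading=225, draw]
LT 30: heading 225 -> 255
BK 10.7: (-13.879,-6.879) -> (-11.11,3.456) [heading=255, draw]
PD: pen down
RT 60: heading 255 -> 195
Final: pos=(-11.11,3.456), heading=195, 2 segment(s) drawn

Start position: (-9, -2)
Final position: (-11.11, 3.456)
Distance = 5.85; >= 1e-6 -> NOT closed

Answer: no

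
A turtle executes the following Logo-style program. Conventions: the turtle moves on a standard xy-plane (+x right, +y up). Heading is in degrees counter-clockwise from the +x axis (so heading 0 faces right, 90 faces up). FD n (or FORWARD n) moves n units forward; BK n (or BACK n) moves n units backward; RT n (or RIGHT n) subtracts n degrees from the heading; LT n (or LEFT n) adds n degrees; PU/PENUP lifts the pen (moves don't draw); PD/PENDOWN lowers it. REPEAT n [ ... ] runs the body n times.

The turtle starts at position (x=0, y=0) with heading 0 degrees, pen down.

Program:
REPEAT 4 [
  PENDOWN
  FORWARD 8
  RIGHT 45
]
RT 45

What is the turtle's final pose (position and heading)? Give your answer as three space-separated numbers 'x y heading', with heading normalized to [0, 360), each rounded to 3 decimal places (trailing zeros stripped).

Answer: 8 -19.314 135

Derivation:
Executing turtle program step by step:
Start: pos=(0,0), heading=0, pen down
REPEAT 4 [
  -- iteration 1/4 --
  PD: pen down
  FD 8: (0,0) -> (8,0) [heading=0, draw]
  RT 45: heading 0 -> 315
  -- iteration 2/4 --
  PD: pen down
  FD 8: (8,0) -> (13.657,-5.657) [heading=315, draw]
  RT 45: heading 315 -> 270
  -- iteration 3/4 --
  PD: pen down
  FD 8: (13.657,-5.657) -> (13.657,-13.657) [heading=270, draw]
  RT 45: heading 270 -> 225
  -- iteration 4/4 --
  PD: pen down
  FD 8: (13.657,-13.657) -> (8,-19.314) [heading=225, draw]
  RT 45: heading 225 -> 180
]
RT 45: heading 180 -> 135
Final: pos=(8,-19.314), heading=135, 4 segment(s) drawn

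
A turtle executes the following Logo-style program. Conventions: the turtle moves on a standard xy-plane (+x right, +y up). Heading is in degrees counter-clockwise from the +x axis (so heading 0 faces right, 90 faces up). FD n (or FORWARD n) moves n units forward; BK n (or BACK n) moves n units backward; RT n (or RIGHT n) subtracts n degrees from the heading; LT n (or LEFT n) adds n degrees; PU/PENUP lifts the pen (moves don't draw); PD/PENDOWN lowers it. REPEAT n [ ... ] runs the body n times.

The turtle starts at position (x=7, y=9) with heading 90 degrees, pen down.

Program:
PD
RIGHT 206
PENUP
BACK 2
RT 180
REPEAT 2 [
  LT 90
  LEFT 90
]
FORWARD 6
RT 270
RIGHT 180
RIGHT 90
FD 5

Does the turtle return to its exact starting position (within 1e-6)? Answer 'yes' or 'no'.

Answer: no

Derivation:
Executing turtle program step by step:
Start: pos=(7,9), heading=90, pen down
PD: pen down
RT 206: heading 90 -> 244
PU: pen up
BK 2: (7,9) -> (7.877,10.798) [heading=244, move]
RT 180: heading 244 -> 64
REPEAT 2 [
  -- iteration 1/2 --
  LT 90: heading 64 -> 154
  LT 90: heading 154 -> 244
  -- iteration 2/2 --
  LT 90: heading 244 -> 334
  LT 90: heading 334 -> 64
]
FD 6: (7.877,10.798) -> (10.507,16.19) [heading=64, move]
RT 270: heading 64 -> 154
RT 180: heading 154 -> 334
RT 90: heading 334 -> 244
FD 5: (10.507,16.19) -> (8.315,11.696) [heading=244, move]
Final: pos=(8.315,11.696), heading=244, 0 segment(s) drawn

Start position: (7, 9)
Final position: (8.315, 11.696)
Distance = 3; >= 1e-6 -> NOT closed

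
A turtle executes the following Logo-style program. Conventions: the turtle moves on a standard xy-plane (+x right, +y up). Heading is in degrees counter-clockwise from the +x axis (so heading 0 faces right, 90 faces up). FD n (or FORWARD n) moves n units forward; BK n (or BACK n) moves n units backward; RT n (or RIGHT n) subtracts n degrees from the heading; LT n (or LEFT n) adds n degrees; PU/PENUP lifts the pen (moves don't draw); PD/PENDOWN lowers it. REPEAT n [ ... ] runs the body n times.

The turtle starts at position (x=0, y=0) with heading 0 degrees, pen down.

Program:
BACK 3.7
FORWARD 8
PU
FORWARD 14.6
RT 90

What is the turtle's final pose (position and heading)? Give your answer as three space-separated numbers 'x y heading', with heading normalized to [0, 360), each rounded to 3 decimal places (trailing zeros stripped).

Answer: 18.9 0 270

Derivation:
Executing turtle program step by step:
Start: pos=(0,0), heading=0, pen down
BK 3.7: (0,0) -> (-3.7,0) [heading=0, draw]
FD 8: (-3.7,0) -> (4.3,0) [heading=0, draw]
PU: pen up
FD 14.6: (4.3,0) -> (18.9,0) [heading=0, move]
RT 90: heading 0 -> 270
Final: pos=(18.9,0), heading=270, 2 segment(s) drawn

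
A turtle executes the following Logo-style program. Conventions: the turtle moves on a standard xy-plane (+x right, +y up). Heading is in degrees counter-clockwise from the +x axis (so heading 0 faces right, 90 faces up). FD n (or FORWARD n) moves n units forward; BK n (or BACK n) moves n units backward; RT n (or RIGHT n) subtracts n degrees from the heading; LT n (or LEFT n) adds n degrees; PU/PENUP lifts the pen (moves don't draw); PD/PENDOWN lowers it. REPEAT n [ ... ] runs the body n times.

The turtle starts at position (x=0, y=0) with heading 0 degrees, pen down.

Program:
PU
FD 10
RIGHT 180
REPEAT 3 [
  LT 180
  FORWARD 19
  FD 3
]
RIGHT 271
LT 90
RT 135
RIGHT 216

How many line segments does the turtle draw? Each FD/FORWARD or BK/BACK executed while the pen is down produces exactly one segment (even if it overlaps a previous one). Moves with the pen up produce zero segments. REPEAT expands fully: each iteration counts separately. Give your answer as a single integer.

Answer: 0

Derivation:
Executing turtle program step by step:
Start: pos=(0,0), heading=0, pen down
PU: pen up
FD 10: (0,0) -> (10,0) [heading=0, move]
RT 180: heading 0 -> 180
REPEAT 3 [
  -- iteration 1/3 --
  LT 180: heading 180 -> 0
  FD 19: (10,0) -> (29,0) [heading=0, move]
  FD 3: (29,0) -> (32,0) [heading=0, move]
  -- iteration 2/3 --
  LT 180: heading 0 -> 180
  FD 19: (32,0) -> (13,0) [heading=180, move]
  FD 3: (13,0) -> (10,0) [heading=180, move]
  -- iteration 3/3 --
  LT 180: heading 180 -> 0
  FD 19: (10,0) -> (29,0) [heading=0, move]
  FD 3: (29,0) -> (32,0) [heading=0, move]
]
RT 271: heading 0 -> 89
LT 90: heading 89 -> 179
RT 135: heading 179 -> 44
RT 216: heading 44 -> 188
Final: pos=(32,0), heading=188, 0 segment(s) drawn
Segments drawn: 0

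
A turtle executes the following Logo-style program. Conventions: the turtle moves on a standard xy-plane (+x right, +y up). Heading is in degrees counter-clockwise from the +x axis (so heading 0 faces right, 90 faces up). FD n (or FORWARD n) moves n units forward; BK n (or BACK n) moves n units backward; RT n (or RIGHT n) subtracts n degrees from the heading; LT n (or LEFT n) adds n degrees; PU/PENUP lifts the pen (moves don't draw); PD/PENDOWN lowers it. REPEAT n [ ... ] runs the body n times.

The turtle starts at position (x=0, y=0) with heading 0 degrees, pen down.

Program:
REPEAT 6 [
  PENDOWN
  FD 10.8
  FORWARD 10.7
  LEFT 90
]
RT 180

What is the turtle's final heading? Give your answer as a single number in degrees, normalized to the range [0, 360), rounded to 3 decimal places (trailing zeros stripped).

Answer: 0

Derivation:
Executing turtle program step by step:
Start: pos=(0,0), heading=0, pen down
REPEAT 6 [
  -- iteration 1/6 --
  PD: pen down
  FD 10.8: (0,0) -> (10.8,0) [heading=0, draw]
  FD 10.7: (10.8,0) -> (21.5,0) [heading=0, draw]
  LT 90: heading 0 -> 90
  -- iteration 2/6 --
  PD: pen down
  FD 10.8: (21.5,0) -> (21.5,10.8) [heading=90, draw]
  FD 10.7: (21.5,10.8) -> (21.5,21.5) [heading=90, draw]
  LT 90: heading 90 -> 180
  -- iteration 3/6 --
  PD: pen down
  FD 10.8: (21.5,21.5) -> (10.7,21.5) [heading=180, draw]
  FD 10.7: (10.7,21.5) -> (0,21.5) [heading=180, draw]
  LT 90: heading 180 -> 270
  -- iteration 4/6 --
  PD: pen down
  FD 10.8: (0,21.5) -> (0,10.7) [heading=270, draw]
  FD 10.7: (0,10.7) -> (0,0) [heading=270, draw]
  LT 90: heading 270 -> 0
  -- iteration 5/6 --
  PD: pen down
  FD 10.8: (0,0) -> (10.8,0) [heading=0, draw]
  FD 10.7: (10.8,0) -> (21.5,0) [heading=0, draw]
  LT 90: heading 0 -> 90
  -- iteration 6/6 --
  PD: pen down
  FD 10.8: (21.5,0) -> (21.5,10.8) [heading=90, draw]
  FD 10.7: (21.5,10.8) -> (21.5,21.5) [heading=90, draw]
  LT 90: heading 90 -> 180
]
RT 180: heading 180 -> 0
Final: pos=(21.5,21.5), heading=0, 12 segment(s) drawn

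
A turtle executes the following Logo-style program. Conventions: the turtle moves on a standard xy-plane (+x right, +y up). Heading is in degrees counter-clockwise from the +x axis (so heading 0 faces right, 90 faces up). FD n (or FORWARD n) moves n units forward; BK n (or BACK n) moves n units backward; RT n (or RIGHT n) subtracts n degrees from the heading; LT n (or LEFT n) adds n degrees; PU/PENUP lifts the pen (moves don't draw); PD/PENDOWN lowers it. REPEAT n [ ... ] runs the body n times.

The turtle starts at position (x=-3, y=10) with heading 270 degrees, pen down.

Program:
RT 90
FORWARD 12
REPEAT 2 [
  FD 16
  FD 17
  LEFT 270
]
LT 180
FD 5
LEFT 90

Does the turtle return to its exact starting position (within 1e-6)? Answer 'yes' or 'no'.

Executing turtle program step by step:
Start: pos=(-3,10), heading=270, pen down
RT 90: heading 270 -> 180
FD 12: (-3,10) -> (-15,10) [heading=180, draw]
REPEAT 2 [
  -- iteration 1/2 --
  FD 16: (-15,10) -> (-31,10) [heading=180, draw]
  FD 17: (-31,10) -> (-48,10) [heading=180, draw]
  LT 270: heading 180 -> 90
  -- iteration 2/2 --
  FD 16: (-48,10) -> (-48,26) [heading=90, draw]
  FD 17: (-48,26) -> (-48,43) [heading=90, draw]
  LT 270: heading 90 -> 0
]
LT 180: heading 0 -> 180
FD 5: (-48,43) -> (-53,43) [heading=180, draw]
LT 90: heading 180 -> 270
Final: pos=(-53,43), heading=270, 6 segment(s) drawn

Start position: (-3, 10)
Final position: (-53, 43)
Distance = 59.908; >= 1e-6 -> NOT closed

Answer: no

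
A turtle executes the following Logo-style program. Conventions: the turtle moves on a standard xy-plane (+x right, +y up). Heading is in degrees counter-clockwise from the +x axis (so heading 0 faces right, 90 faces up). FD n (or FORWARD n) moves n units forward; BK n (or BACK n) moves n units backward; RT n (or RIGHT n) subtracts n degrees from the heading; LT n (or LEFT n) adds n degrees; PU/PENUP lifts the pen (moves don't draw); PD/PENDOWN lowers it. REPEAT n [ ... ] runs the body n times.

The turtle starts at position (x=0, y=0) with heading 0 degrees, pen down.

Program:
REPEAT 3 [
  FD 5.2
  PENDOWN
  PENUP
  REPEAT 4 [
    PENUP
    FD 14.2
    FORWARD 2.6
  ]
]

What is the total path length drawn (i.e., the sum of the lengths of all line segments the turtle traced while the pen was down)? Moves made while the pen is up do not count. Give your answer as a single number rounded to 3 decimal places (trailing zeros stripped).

Answer: 5.2

Derivation:
Executing turtle program step by step:
Start: pos=(0,0), heading=0, pen down
REPEAT 3 [
  -- iteration 1/3 --
  FD 5.2: (0,0) -> (5.2,0) [heading=0, draw]
  PD: pen down
  PU: pen up
  REPEAT 4 [
    -- iteration 1/4 --
    PU: pen up
    FD 14.2: (5.2,0) -> (19.4,0) [heading=0, move]
    FD 2.6: (19.4,0) -> (22,0) [heading=0, move]
    -- iteration 2/4 --
    PU: pen up
    FD 14.2: (22,0) -> (36.2,0) [heading=0, move]
    FD 2.6: (36.2,0) -> (38.8,0) [heading=0, move]
    -- iteration 3/4 --
    PU: pen up
    FD 14.2: (38.8,0) -> (53,0) [heading=0, move]
    FD 2.6: (53,0) -> (55.6,0) [heading=0, move]
    -- iteration 4/4 --
    PU: pen up
    FD 14.2: (55.6,0) -> (69.8,0) [heading=0, move]
    FD 2.6: (69.8,0) -> (72.4,0) [heading=0, move]
  ]
  -- iteration 2/3 --
  FD 5.2: (72.4,0) -> (77.6,0) [heading=0, move]
  PD: pen down
  PU: pen up
  REPEAT 4 [
    -- iteration 1/4 --
    PU: pen up
    FD 14.2: (77.6,0) -> (91.8,0) [heading=0, move]
    FD 2.6: (91.8,0) -> (94.4,0) [heading=0, move]
    -- iteration 2/4 --
    PU: pen up
    FD 14.2: (94.4,0) -> (108.6,0) [heading=0, move]
    FD 2.6: (108.6,0) -> (111.2,0) [heading=0, move]
    -- iteration 3/4 --
    PU: pen up
    FD 14.2: (111.2,0) -> (125.4,0) [heading=0, move]
    FD 2.6: (125.4,0) -> (128,0) [heading=0, move]
    -- iteration 4/4 --
    PU: pen up
    FD 14.2: (128,0) -> (142.2,0) [heading=0, move]
    FD 2.6: (142.2,0) -> (144.8,0) [heading=0, move]
  ]
  -- iteration 3/3 --
  FD 5.2: (144.8,0) -> (150,0) [heading=0, move]
  PD: pen down
  PU: pen up
  REPEAT 4 [
    -- iteration 1/4 --
    PU: pen up
    FD 14.2: (150,0) -> (164.2,0) [heading=0, move]
    FD 2.6: (164.2,0) -> (166.8,0) [heading=0, move]
    -- iteration 2/4 --
    PU: pen up
    FD 14.2: (166.8,0) -> (181,0) [heading=0, move]
    FD 2.6: (181,0) -> (183.6,0) [heading=0, move]
    -- iteration 3/4 --
    PU: pen up
    FD 14.2: (183.6,0) -> (197.8,0) [heading=0, move]
    FD 2.6: (197.8,0) -> (200.4,0) [heading=0, move]
    -- iteration 4/4 --
    PU: pen up
    FD 14.2: (200.4,0) -> (214.6,0) [heading=0, move]
    FD 2.6: (214.6,0) -> (217.2,0) [heading=0, move]
  ]
]
Final: pos=(217.2,0), heading=0, 1 segment(s) drawn

Segment lengths:
  seg 1: (0,0) -> (5.2,0), length = 5.2
Total = 5.2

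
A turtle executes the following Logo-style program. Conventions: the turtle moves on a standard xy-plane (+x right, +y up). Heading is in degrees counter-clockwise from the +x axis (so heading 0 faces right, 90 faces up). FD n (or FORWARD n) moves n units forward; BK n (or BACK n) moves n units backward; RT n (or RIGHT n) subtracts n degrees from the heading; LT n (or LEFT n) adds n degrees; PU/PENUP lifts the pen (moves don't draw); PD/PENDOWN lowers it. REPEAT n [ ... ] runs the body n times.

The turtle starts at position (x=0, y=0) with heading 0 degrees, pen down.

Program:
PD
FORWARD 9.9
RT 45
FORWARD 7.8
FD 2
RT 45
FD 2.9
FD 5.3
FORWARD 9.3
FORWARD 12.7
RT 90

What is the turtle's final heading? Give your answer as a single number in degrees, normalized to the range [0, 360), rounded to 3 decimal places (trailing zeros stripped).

Answer: 180

Derivation:
Executing turtle program step by step:
Start: pos=(0,0), heading=0, pen down
PD: pen down
FD 9.9: (0,0) -> (9.9,0) [heading=0, draw]
RT 45: heading 0 -> 315
FD 7.8: (9.9,0) -> (15.415,-5.515) [heading=315, draw]
FD 2: (15.415,-5.515) -> (16.83,-6.93) [heading=315, draw]
RT 45: heading 315 -> 270
FD 2.9: (16.83,-6.93) -> (16.83,-9.83) [heading=270, draw]
FD 5.3: (16.83,-9.83) -> (16.83,-15.13) [heading=270, draw]
FD 9.3: (16.83,-15.13) -> (16.83,-24.43) [heading=270, draw]
FD 12.7: (16.83,-24.43) -> (16.83,-37.13) [heading=270, draw]
RT 90: heading 270 -> 180
Final: pos=(16.83,-37.13), heading=180, 7 segment(s) drawn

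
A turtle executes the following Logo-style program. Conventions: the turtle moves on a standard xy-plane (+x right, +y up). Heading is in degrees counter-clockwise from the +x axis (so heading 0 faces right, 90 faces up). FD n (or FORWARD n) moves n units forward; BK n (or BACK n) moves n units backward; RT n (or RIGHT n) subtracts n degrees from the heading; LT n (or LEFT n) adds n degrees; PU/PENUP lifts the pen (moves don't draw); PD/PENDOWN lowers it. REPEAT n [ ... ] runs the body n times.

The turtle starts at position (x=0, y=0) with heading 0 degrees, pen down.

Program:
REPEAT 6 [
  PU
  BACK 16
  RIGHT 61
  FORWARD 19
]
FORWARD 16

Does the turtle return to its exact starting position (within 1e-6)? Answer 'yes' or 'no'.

Executing turtle program step by step:
Start: pos=(0,0), heading=0, pen down
REPEAT 6 [
  -- iteration 1/6 --
  PU: pen up
  BK 16: (0,0) -> (-16,0) [heading=0, move]
  RT 61: heading 0 -> 299
  FD 19: (-16,0) -> (-6.789,-16.618) [heading=299, move]
  -- iteration 2/6 --
  PU: pen up
  BK 16: (-6.789,-16.618) -> (-14.546,-2.624) [heading=299, move]
  RT 61: heading 299 -> 238
  FD 19: (-14.546,-2.624) -> (-24.614,-18.737) [heading=238, move]
  -- iteration 3/6 --
  PU: pen up
  BK 16: (-24.614,-18.737) -> (-16.135,-5.168) [heading=238, move]
  RT 61: heading 238 -> 177
  FD 19: (-16.135,-5.168) -> (-35.109,-4.174) [heading=177, move]
  -- iteration 4/6 --
  PU: pen up
  BK 16: (-35.109,-4.174) -> (-19.131,-5.011) [heading=177, move]
  RT 61: heading 177 -> 116
  FD 19: (-19.131,-5.011) -> (-27.46,12.066) [heading=116, move]
  -- iteration 5/6 --
  PU: pen up
  BK 16: (-27.46,12.066) -> (-20.446,-2.315) [heading=116, move]
  RT 61: heading 116 -> 55
  FD 19: (-20.446,-2.315) -> (-9.548,13.249) [heading=55, move]
  -- iteration 6/6 --
  PU: pen up
  BK 16: (-9.548,13.249) -> (-18.726,0.143) [heading=55, move]
  RT 61: heading 55 -> 354
  FD 19: (-18.726,0.143) -> (0.17,-1.843) [heading=354, move]
]
FD 16: (0.17,-1.843) -> (16.083,-3.516) [heading=354, move]
Final: pos=(16.083,-3.516), heading=354, 0 segment(s) drawn

Start position: (0, 0)
Final position: (16.083, -3.516)
Distance = 16.462; >= 1e-6 -> NOT closed

Answer: no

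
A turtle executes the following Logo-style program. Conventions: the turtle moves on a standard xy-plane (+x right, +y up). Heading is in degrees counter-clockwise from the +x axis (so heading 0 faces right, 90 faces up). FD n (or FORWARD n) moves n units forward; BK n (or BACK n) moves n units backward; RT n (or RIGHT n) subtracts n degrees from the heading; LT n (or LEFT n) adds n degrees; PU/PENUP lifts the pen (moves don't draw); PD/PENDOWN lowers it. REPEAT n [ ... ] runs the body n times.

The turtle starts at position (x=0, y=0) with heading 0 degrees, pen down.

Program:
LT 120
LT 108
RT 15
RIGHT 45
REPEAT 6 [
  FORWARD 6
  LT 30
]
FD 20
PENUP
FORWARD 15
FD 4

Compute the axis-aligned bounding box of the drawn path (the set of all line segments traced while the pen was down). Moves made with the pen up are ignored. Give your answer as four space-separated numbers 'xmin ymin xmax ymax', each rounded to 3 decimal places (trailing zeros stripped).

Executing turtle program step by step:
Start: pos=(0,0), heading=0, pen down
LT 120: heading 0 -> 120
LT 108: heading 120 -> 228
RT 15: heading 228 -> 213
RT 45: heading 213 -> 168
REPEAT 6 [
  -- iteration 1/6 --
  FD 6: (0,0) -> (-5.869,1.247) [heading=168, draw]
  LT 30: heading 168 -> 198
  -- iteration 2/6 --
  FD 6: (-5.869,1.247) -> (-11.575,-0.607) [heading=198, draw]
  LT 30: heading 198 -> 228
  -- iteration 3/6 --
  FD 6: (-11.575,-0.607) -> (-15.59,-5.066) [heading=228, draw]
  LT 30: heading 228 -> 258
  -- iteration 4/6 --
  FD 6: (-15.59,-5.066) -> (-16.837,-10.934) [heading=258, draw]
  LT 30: heading 258 -> 288
  -- iteration 5/6 --
  FD 6: (-16.837,-10.934) -> (-14.983,-16.641) [heading=288, draw]
  LT 30: heading 288 -> 318
  -- iteration 6/6 --
  FD 6: (-14.983,-16.641) -> (-10.525,-20.656) [heading=318, draw]
  LT 30: heading 318 -> 348
]
FD 20: (-10.525,-20.656) -> (9.038,-24.814) [heading=348, draw]
PU: pen up
FD 15: (9.038,-24.814) -> (23.711,-27.932) [heading=348, move]
FD 4: (23.711,-27.932) -> (27.623,-28.764) [heading=348, move]
Final: pos=(27.623,-28.764), heading=348, 7 segment(s) drawn

Segment endpoints: x in {-16.837, -15.59, -14.983, -11.575, -10.525, -5.869, 0, 9.038}, y in {-24.814, -20.656, -16.641, -10.934, -5.066, -0.607, 0, 1.247}
xmin=-16.837, ymin=-24.814, xmax=9.038, ymax=1.247

Answer: -16.837 -24.814 9.038 1.247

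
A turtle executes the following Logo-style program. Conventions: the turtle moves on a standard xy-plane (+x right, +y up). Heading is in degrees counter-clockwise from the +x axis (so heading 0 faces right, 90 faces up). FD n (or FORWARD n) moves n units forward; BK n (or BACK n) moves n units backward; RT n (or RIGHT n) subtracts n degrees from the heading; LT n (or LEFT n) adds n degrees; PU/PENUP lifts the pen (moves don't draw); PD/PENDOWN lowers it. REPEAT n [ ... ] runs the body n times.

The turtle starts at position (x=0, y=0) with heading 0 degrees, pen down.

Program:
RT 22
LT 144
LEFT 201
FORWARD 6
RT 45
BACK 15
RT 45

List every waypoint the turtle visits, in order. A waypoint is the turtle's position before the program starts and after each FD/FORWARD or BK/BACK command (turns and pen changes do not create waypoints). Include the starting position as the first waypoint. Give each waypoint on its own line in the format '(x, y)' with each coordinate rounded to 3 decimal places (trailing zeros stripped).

Executing turtle program step by step:
Start: pos=(0,0), heading=0, pen down
RT 22: heading 0 -> 338
LT 144: heading 338 -> 122
LT 201: heading 122 -> 323
FD 6: (0,0) -> (4.792,-3.611) [heading=323, draw]
RT 45: heading 323 -> 278
BK 15: (4.792,-3.611) -> (2.704,11.243) [heading=278, draw]
RT 45: heading 278 -> 233
Final: pos=(2.704,11.243), heading=233, 2 segment(s) drawn
Waypoints (3 total):
(0, 0)
(4.792, -3.611)
(2.704, 11.243)

Answer: (0, 0)
(4.792, -3.611)
(2.704, 11.243)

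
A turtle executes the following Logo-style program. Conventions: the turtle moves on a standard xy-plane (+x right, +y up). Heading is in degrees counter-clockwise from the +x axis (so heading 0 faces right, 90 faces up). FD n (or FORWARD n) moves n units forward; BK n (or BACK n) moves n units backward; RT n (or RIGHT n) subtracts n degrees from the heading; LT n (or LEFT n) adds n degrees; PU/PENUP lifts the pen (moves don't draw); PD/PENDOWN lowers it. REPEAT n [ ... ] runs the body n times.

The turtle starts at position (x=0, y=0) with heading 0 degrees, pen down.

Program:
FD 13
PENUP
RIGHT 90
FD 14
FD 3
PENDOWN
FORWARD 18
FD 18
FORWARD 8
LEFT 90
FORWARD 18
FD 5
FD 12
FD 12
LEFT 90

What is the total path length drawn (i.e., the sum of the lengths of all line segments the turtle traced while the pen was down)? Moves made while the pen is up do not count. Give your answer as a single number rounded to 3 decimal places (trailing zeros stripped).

Executing turtle program step by step:
Start: pos=(0,0), heading=0, pen down
FD 13: (0,0) -> (13,0) [heading=0, draw]
PU: pen up
RT 90: heading 0 -> 270
FD 14: (13,0) -> (13,-14) [heading=270, move]
FD 3: (13,-14) -> (13,-17) [heading=270, move]
PD: pen down
FD 18: (13,-17) -> (13,-35) [heading=270, draw]
FD 18: (13,-35) -> (13,-53) [heading=270, draw]
FD 8: (13,-53) -> (13,-61) [heading=270, draw]
LT 90: heading 270 -> 0
FD 18: (13,-61) -> (31,-61) [heading=0, draw]
FD 5: (31,-61) -> (36,-61) [heading=0, draw]
FD 12: (36,-61) -> (48,-61) [heading=0, draw]
FD 12: (48,-61) -> (60,-61) [heading=0, draw]
LT 90: heading 0 -> 90
Final: pos=(60,-61), heading=90, 8 segment(s) drawn

Segment lengths:
  seg 1: (0,0) -> (13,0), length = 13
  seg 2: (13,-17) -> (13,-35), length = 18
  seg 3: (13,-35) -> (13,-53), length = 18
  seg 4: (13,-53) -> (13,-61), length = 8
  seg 5: (13,-61) -> (31,-61), length = 18
  seg 6: (31,-61) -> (36,-61), length = 5
  seg 7: (36,-61) -> (48,-61), length = 12
  seg 8: (48,-61) -> (60,-61), length = 12
Total = 104

Answer: 104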